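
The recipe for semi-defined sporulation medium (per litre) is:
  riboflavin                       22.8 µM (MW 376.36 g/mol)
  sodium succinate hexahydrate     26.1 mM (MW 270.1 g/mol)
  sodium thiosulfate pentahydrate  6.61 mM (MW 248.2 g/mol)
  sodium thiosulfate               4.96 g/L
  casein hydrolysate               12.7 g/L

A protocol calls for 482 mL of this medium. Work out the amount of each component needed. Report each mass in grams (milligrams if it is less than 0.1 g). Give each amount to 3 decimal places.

Target volume = 482 mL = 0.482 L.
riboflavin: 22.8 µmol/L × 376.36 g/mol × 0.482 L ÷ 1000 = 4.136 mg
sodium succinate hexahydrate: 26.1 mmol/L × 270.1 g/mol × 0.482 L ÷ 1000 = 3.398 g
sodium thiosulfate pentahydrate: 6.61 mmol/L × 248.2 g/mol × 0.482 L ÷ 1000 = 0.791 g
sodium thiosulfate: 4.96 g/L × 0.482 L = 2.391 g
casein hydrolysate: 12.7 g/L × 0.482 L = 6.121 g

riboflavin 4.136 mg; sodium succinate hexahydrate 3.398 g; sodium thiosulfate pentahydrate 0.791 g; sodium thiosulfate 2.391 g; casein hydrolysate 6.121 g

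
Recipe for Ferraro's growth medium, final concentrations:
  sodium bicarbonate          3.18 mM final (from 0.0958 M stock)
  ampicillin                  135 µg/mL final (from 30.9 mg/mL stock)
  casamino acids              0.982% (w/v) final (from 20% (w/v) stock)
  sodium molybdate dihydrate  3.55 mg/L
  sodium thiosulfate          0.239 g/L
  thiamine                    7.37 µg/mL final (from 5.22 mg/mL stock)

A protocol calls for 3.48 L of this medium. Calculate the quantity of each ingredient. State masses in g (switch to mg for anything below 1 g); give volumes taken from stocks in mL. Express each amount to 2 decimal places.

Working volume: 3.48 L.
sodium bicarbonate: dilute stock: 3.18 mM × 3480 mL ÷ 95.8 mM = 115.52 mL
ampicillin: dilute stock: 135 µg/mL × 3480 mL ÷ 30900 µg/mL = 15.20 mL
casamino acids: V = C2·V2/C1 = 0.982% ÷ 20% × 3480 mL = 170.87 mL
sodium molybdate dihydrate: 3.55 mg/L × 3.48 L = 12.35 mg
sodium thiosulfate: 0.239 g/L × 3.48 L = 0.83172 g = 831.72 mg
thiamine: V = C2·V2/C1 = 7.37 µg/mL × 3480 mL ÷ 5220 µg/mL = 4.91 mL

sodium bicarbonate 115.52 mL; ampicillin 15.20 mL; casamino acids 170.87 mL; sodium molybdate dihydrate 12.35 mg; sodium thiosulfate 831.72 mg; thiamine 4.91 mL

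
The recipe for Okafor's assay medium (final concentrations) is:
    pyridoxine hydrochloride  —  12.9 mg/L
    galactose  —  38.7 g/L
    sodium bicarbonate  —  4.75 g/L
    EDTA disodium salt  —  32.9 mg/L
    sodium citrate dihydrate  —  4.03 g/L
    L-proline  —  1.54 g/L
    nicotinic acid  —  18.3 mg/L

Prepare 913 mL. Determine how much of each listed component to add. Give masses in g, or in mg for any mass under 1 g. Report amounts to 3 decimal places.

pyridoxine hydrochloride 11.778 mg; galactose 35.333 g; sodium bicarbonate 4.337 g; EDTA disodium salt 30.038 mg; sodium citrate dihydrate 3.679 g; L-proline 1.406 g; nicotinic acid 16.708 mg

Target volume = 913 mL = 0.913 L.
pyridoxine hydrochloride: 12.9 mg/L × 0.913 L = 11.778 mg
galactose: 38.7 g/L × 0.913 L = 35.333 g
sodium bicarbonate: 4.75 g/L × 0.913 L = 4.337 g
EDTA disodium salt: 32.9 mg/L × 0.913 L = 30.038 mg
sodium citrate dihydrate: 4.03 g/L × 0.913 L = 3.679 g
L-proline: 1.54 g/L × 0.913 L = 1.406 g
nicotinic acid: 18.3 mg/L × 0.913 L = 16.708 mg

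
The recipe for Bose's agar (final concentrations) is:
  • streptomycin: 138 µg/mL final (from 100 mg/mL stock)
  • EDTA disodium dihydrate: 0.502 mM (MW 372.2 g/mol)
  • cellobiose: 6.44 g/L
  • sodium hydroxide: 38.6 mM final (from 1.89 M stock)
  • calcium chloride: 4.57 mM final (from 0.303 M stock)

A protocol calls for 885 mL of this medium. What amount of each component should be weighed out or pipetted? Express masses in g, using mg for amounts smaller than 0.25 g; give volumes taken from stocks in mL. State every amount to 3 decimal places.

streptomycin 1.221 mL; EDTA disodium dihydrate 165.357 mg; cellobiose 5.699 g; sodium hydroxide 18.075 mL; calcium chloride 13.348 mL

Scale factor relative to 1 L: 0.885.
streptomycin: C1V1 = C2V2 → 138 µg/mL × 885 mL ÷ 100000 µg/mL = 1.221 mL
EDTA disodium dihydrate: 0.502 mmol/L × 372.2 mg/mmol × 0.885 L = 165.357 mg
cellobiose: 6.44 g/L × 0.885 L = 5.699 g
sodium hydroxide: dilute stock: 38.6 mM × 885 mL ÷ 1890 mM = 18.075 mL
calcium chloride: C1V1 = C2V2 → 4.57 mM × 885 mL ÷ 303 mM = 13.348 mL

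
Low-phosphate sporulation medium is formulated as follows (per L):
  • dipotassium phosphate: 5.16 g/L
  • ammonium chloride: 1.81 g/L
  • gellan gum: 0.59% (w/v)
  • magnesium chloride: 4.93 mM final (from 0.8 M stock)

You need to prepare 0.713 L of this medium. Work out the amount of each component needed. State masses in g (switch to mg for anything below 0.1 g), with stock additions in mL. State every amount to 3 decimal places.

Scale factor relative to 1 L: 0.713.
dipotassium phosphate: 5.16 g/L × 0.713 L = 3.679 g
ammonium chloride: 1.81 g/L × 0.713 L = 1.291 g
gellan gum: 0.59% w/v = 5.9 g/L → 5.9 × 0.713 L = 4.207 g
magnesium chloride: C1V1 = C2V2 → 4.93 mM × 713 mL ÷ 800 mM = 4.394 mL

dipotassium phosphate 3.679 g; ammonium chloride 1.291 g; gellan gum 4.207 g; magnesium chloride 4.394 mL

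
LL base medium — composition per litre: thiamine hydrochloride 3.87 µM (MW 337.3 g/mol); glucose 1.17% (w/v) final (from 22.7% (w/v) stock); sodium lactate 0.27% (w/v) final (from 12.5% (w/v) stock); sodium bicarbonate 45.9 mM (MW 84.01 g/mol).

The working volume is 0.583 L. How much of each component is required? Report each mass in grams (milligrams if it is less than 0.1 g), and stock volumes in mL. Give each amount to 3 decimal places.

thiamine hydrochloride 0.761 mg; glucose 30.049 mL; sodium lactate 12.593 mL; sodium bicarbonate 2.248 g

Scale factor relative to 1 L: 0.583.
thiamine hydrochloride: 3.87 µmol/L × 337.3 g/mol × 0.583 L ÷ 1000 = 0.761 mg
glucose: dilute stock: 1.17% ÷ 22.7% × 583 mL = 30.049 mL
sodium lactate: dilute stock: 0.27% ÷ 12.5% × 583 mL = 12.593 mL
sodium bicarbonate: 45.9 mmol/L × 84.01 g/mol × 0.583 L ÷ 1000 = 2.248 g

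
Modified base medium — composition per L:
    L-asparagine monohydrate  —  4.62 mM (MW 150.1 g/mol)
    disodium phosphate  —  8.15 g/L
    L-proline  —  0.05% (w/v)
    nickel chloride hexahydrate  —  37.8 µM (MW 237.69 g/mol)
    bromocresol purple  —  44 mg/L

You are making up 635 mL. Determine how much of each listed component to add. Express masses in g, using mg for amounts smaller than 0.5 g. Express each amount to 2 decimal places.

L-asparagine monohydrate 440.35 mg; disodium phosphate 5.18 g; L-proline 317.50 mg; nickel chloride hexahydrate 5.71 mg; bromocresol purple 27.94 mg

Scale factor relative to 1 L: 0.635.
L-asparagine monohydrate: 4.62 mmol/L × 150.1 mg/mmol × 0.635 L = 440.35 mg
disodium phosphate: 8.15 g/L × 0.635 L = 5.18 g
L-proline: 0.05 g per 100 mL × 635 mL ÷ 100 = 0.3175 g = 317.50 mg
nickel chloride hexahydrate: 37.8 µmol/L × 237.69 g/mol × 0.635 L ÷ 1000 = 5.71 mg
bromocresol purple: 44 mg/L × 0.635 L = 27.94 mg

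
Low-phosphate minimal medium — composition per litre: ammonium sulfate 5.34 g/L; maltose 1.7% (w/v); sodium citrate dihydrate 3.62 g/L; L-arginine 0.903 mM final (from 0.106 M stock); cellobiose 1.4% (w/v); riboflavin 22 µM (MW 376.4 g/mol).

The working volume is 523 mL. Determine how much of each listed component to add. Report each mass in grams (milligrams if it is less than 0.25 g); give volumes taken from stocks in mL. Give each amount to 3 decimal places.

ammonium sulfate 2.793 g; maltose 8.891 g; sodium citrate dihydrate 1.893 g; L-arginine 4.455 mL; cellobiose 7.322 g; riboflavin 4.331 mg

Working volume: 523 mL = 0.523 L.
ammonium sulfate: 5.34 g/L × 0.523 L = 2.793 g
maltose: 1.7 g per 100 mL × 523 mL ÷ 100 = 8.891 g
sodium citrate dihydrate: 3.62 g/L × 0.523 L = 1.893 g
L-arginine: dilute stock: 0.903 mM × 523 mL ÷ 106 mM = 4.455 mL
cellobiose: 1.4% w/v = 14 g/L → 14 × 0.523 L = 7.322 g
riboflavin: 22 µmol/L × 376.4 g/mol × 0.523 L ÷ 1000 = 4.331 mg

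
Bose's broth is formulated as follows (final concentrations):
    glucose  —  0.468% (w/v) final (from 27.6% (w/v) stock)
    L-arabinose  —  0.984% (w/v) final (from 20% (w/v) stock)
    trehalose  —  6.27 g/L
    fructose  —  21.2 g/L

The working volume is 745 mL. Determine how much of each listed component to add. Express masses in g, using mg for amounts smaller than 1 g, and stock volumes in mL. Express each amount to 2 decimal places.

Scale factor relative to 1 L: 0.745.
glucose: C1V1 = C2V2 → 0.468% ÷ 27.6% × 745 mL = 12.63 mL
L-arabinose: C1V1 = C2V2 → 0.984% ÷ 20% × 745 mL = 36.65 mL
trehalose: 6.27 g/L × 0.745 L = 4.67 g
fructose: 21.2 g/L × 0.745 L = 15.79 g

glucose 12.63 mL; L-arabinose 36.65 mL; trehalose 4.67 g; fructose 15.79 g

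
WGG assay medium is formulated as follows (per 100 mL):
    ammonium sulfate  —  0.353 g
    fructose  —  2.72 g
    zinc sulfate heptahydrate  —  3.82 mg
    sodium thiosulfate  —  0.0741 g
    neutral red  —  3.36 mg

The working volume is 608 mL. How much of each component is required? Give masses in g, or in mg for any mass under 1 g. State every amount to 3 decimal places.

Ratio of target to recipe volume: 608 / 100 = 6.08.
ammonium sulfate: 0.353 g × (608 mL / 100 mL) = 2.146 g
fructose: 2.72 g × (608 mL / 100 mL) = 16.538 g
zinc sulfate heptahydrate: 3.82 mg × (608 mL / 100 mL) = 23.226 mg
sodium thiosulfate: 0.0741 g × (608 mL / 100 mL) = 0.450528 g = 450.528 mg
neutral red: 3.36 mg × (608 mL / 100 mL) = 20.429 mg

ammonium sulfate 2.146 g; fructose 16.538 g; zinc sulfate heptahydrate 23.226 mg; sodium thiosulfate 450.528 mg; neutral red 20.429 mg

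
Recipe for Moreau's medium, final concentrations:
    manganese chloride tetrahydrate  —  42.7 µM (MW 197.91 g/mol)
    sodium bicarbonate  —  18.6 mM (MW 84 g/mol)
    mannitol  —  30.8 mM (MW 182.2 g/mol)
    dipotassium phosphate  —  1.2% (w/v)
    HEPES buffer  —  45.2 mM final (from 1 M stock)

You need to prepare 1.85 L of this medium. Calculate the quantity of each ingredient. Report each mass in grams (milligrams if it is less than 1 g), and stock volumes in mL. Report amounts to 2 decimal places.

manganese chloride tetrahydrate 15.63 mg; sodium bicarbonate 2.89 g; mannitol 10.38 g; dipotassium phosphate 22.20 g; HEPES buffer 83.62 mL

Scale factor relative to 1 L: 1.85.
manganese chloride tetrahydrate: 42.7 µmol/L × 197.91 g/mol × 1.85 L ÷ 1000 = 15.63 mg
sodium bicarbonate: 18.6 mmol/L × 84 g/mol × 1.85 L ÷ 1000 = 2.89 g
mannitol: 30.8 mmol/L × 182.2 g/mol × 1.85 L ÷ 1000 = 10.38 g
dipotassium phosphate: 1.2 g per 100 mL × 1850 mL ÷ 100 = 22.20 g
HEPES buffer: C1V1 = C2V2 → 45.2 mM × 1850 mL ÷ 1000 mM = 83.62 mL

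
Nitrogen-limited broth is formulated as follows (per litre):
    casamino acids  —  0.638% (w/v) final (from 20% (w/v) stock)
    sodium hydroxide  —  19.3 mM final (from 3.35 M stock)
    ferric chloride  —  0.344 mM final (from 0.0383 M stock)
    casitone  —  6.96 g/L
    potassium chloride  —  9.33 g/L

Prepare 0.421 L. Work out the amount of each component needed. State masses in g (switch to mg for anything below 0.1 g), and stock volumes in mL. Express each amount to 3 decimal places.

Working volume: 0.421 L.
casamino acids: dilute stock: 0.638% ÷ 20% × 421 mL = 13.430 mL
sodium hydroxide: V = C2·V2/C1 = 19.3 mM × 421 mL ÷ 3350 mM = 2.425 mL
ferric chloride: V = C2·V2/C1 = 0.344 mM × 421 mL ÷ 38.3 mM = 3.781 mL
casitone: 6.96 g/L × 0.421 L = 2.930 g
potassium chloride: 9.33 g/L × 0.421 L = 3.928 g

casamino acids 13.430 mL; sodium hydroxide 2.425 mL; ferric chloride 3.781 mL; casitone 2.930 g; potassium chloride 3.928 g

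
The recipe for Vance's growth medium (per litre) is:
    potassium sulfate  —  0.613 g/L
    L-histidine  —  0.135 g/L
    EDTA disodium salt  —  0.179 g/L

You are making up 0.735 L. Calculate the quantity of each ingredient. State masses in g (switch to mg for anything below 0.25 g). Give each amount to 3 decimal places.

Scale factor relative to 1 L: 0.735.
potassium sulfate: 0.613 g/L × 0.735 L = 0.451 g
L-histidine: 0.135 g/L × 0.735 L = 0.099225 g = 99.225 mg
EDTA disodium salt: 0.179 g/L × 0.735 L = 0.131565 g = 131.565 mg

potassium sulfate 0.451 g; L-histidine 99.225 mg; EDTA disodium salt 131.565 mg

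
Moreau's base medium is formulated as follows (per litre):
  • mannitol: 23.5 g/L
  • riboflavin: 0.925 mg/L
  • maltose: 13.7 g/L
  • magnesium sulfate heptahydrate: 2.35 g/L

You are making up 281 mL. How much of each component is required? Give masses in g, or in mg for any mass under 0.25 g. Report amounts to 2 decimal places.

Working volume: 281 mL = 0.281 L.
mannitol: 23.5 g/L × 0.281 L = 6.60 g
riboflavin: 0.925 mg/L × 0.281 L = 0.26 mg
maltose: 13.7 g/L × 0.281 L = 3.85 g
magnesium sulfate heptahydrate: 2.35 g/L × 0.281 L = 0.66 g

mannitol 6.60 g; riboflavin 0.26 mg; maltose 3.85 g; magnesium sulfate heptahydrate 0.66 g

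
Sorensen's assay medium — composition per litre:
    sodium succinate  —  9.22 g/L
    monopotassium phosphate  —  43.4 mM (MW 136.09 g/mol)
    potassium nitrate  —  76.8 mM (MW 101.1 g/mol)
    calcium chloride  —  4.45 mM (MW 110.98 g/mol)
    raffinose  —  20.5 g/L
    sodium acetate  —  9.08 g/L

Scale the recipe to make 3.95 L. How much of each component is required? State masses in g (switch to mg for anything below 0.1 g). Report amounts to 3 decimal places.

sodium succinate 36.419 g; monopotassium phosphate 23.330 g; potassium nitrate 30.670 g; calcium chloride 1.951 g; raffinose 80.975 g; sodium acetate 35.866 g

Working volume: 3.95 L.
sodium succinate: 9.22 g/L × 3.95 L = 36.419 g
monopotassium phosphate: 43.4 mmol/L × 136.09 g/mol × 3.95 L ÷ 1000 = 23.330 g
potassium nitrate: 76.8 mmol/L × 101.1 g/mol × 3.95 L ÷ 1000 = 30.670 g
calcium chloride: 4.45 mmol/L × 110.98 g/mol × 3.95 L ÷ 1000 = 1.951 g
raffinose: 20.5 g/L × 3.95 L = 80.975 g
sodium acetate: 9.08 g/L × 3.95 L = 35.866 g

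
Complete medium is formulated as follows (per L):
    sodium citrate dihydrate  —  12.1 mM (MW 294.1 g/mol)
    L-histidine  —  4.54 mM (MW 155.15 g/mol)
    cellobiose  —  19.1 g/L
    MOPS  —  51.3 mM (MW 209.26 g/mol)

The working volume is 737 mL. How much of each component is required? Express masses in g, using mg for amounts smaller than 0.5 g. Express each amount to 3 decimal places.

Target volume = 737 mL = 0.737 L.
sodium citrate dihydrate: 12.1 mmol/L × 294.1 g/mol × 0.737 L ÷ 1000 = 2.623 g
L-histidine: 4.54 mmol/L × 155.15 g/mol × 0.737 L ÷ 1000 = 0.519 g
cellobiose: 19.1 g/L × 0.737 L = 14.077 g
MOPS: 51.3 mmol/L × 209.26 g/mol × 0.737 L ÷ 1000 = 7.912 g

sodium citrate dihydrate 2.623 g; L-histidine 0.519 g; cellobiose 14.077 g; MOPS 7.912 g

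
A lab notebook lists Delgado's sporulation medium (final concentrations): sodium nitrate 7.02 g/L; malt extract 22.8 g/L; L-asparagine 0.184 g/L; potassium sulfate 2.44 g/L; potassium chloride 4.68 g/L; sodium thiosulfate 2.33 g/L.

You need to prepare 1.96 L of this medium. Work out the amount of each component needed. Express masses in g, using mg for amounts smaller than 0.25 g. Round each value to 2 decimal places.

Scale factor relative to 1 L: 1.96.
sodium nitrate: 7.02 g/L × 1.96 L = 13.76 g
malt extract: 22.8 g/L × 1.96 L = 44.69 g
L-asparagine: 0.184 g/L × 1.96 L = 0.36 g
potassium sulfate: 2.44 g/L × 1.96 L = 4.78 g
potassium chloride: 4.68 g/L × 1.96 L = 9.17 g
sodium thiosulfate: 2.33 g/L × 1.96 L = 4.57 g

sodium nitrate 13.76 g; malt extract 44.69 g; L-asparagine 0.36 g; potassium sulfate 4.78 g; potassium chloride 9.17 g; sodium thiosulfate 4.57 g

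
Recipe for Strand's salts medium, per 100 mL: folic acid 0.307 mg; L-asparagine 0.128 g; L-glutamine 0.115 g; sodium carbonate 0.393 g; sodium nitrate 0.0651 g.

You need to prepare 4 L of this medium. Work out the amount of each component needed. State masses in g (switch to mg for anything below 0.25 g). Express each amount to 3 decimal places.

Ratio of target to recipe volume: 4000 / 100 = 40.
folic acid: 0.307 mg × (4000 mL / 100 mL) = 12.280 mg
L-asparagine: 0.128 g × (4000 mL / 100 mL) = 5.120 g
L-glutamine: 0.115 g × (4000 mL / 100 mL) = 4.600 g
sodium carbonate: 0.393 g × (4000 mL / 100 mL) = 15.720 g
sodium nitrate: 0.0651 g × (4000 mL / 100 mL) = 2.604 g

folic acid 12.280 mg; L-asparagine 5.120 g; L-glutamine 4.600 g; sodium carbonate 15.720 g; sodium nitrate 2.604 g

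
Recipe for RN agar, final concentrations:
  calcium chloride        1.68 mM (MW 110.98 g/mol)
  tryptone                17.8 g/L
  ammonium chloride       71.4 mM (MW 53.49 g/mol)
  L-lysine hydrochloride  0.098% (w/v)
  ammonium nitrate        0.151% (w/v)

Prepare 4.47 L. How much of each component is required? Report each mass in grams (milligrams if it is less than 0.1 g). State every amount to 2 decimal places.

calcium chloride 0.83 g; tryptone 79.57 g; ammonium chloride 17.07 g; L-lysine hydrochloride 4.38 g; ammonium nitrate 6.75 g

Scale factor relative to 1 L: 4.47.
calcium chloride: 1.68 mmol/L × 110.98 g/mol × 4.47 L ÷ 1000 = 0.83 g
tryptone: 17.8 g/L × 4.47 L = 79.57 g
ammonium chloride: 71.4 mmol/L × 53.49 g/mol × 4.47 L ÷ 1000 = 17.07 g
L-lysine hydrochloride: 0.098 g per 100 mL × 4470 mL ÷ 100 = 4.38 g
ammonium nitrate: 0.151% w/v = 1.51 g/L → 1.51 × 4.47 L = 6.75 g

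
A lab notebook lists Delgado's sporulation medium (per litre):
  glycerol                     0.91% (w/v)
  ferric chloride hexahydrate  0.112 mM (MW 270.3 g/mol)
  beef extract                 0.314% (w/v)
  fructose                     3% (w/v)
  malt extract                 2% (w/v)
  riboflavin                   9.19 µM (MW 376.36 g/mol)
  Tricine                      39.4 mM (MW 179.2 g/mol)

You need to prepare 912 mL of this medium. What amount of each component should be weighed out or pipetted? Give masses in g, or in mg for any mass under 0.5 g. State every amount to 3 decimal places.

Scale factor relative to 1 L: 0.912.
glycerol: 0.91 g per 100 mL × 912 mL ÷ 100 = 8.299 g
ferric chloride hexahydrate: 0.112 mmol/L × 270.3 mg/mmol × 0.912 L = 27.610 mg
beef extract: 0.314 g per 100 mL × 912 mL ÷ 100 = 2.864 g
fructose: 3 g per 100 mL × 912 mL ÷ 100 = 27.360 g
malt extract: 2 g per 100 mL × 912 mL ÷ 100 = 18.240 g
riboflavin: 9.19 µmol/L × 376.36 g/mol × 0.912 L ÷ 1000 = 3.154 mg
Tricine: 39.4 mmol/L × 179.2 g/mol × 0.912 L ÷ 1000 = 6.439 g

glycerol 8.299 g; ferric chloride hexahydrate 27.610 mg; beef extract 2.864 g; fructose 27.360 g; malt extract 18.240 g; riboflavin 3.154 mg; Tricine 6.439 g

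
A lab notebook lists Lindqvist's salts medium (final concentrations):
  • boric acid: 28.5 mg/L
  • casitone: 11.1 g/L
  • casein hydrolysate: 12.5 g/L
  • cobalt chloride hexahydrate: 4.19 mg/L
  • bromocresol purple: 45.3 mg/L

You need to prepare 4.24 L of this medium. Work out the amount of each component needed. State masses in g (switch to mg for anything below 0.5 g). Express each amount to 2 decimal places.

boric acid 120.84 mg; casitone 47.06 g; casein hydrolysate 53.00 g; cobalt chloride hexahydrate 17.77 mg; bromocresol purple 192.07 mg

Scale factor relative to 1 L: 4.24.
boric acid: 28.5 mg/L × 4.24 L = 120.84 mg
casitone: 11.1 g/L × 4.24 L = 47.06 g
casein hydrolysate: 12.5 g/L × 4.24 L = 53.00 g
cobalt chloride hexahydrate: 4.19 mg/L × 4.24 L = 17.77 mg
bromocresol purple: 45.3 mg/L × 4.24 L = 192.07 mg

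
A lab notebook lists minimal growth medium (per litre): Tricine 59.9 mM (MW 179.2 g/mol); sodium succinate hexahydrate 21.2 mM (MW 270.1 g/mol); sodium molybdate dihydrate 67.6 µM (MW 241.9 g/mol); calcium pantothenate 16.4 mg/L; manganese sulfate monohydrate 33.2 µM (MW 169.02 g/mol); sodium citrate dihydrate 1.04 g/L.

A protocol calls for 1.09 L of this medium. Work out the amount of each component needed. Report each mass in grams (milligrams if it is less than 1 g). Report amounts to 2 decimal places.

Working volume: 1.09 L.
Tricine: 59.9 mmol/L × 179.2 g/mol × 1.09 L ÷ 1000 = 11.70 g
sodium succinate hexahydrate: 21.2 mmol/L × 270.1 g/mol × 1.09 L ÷ 1000 = 6.24 g
sodium molybdate dihydrate: 67.6 µmol/L × 241.9 g/mol × 1.09 L ÷ 1000 = 17.82 mg
calcium pantothenate: 16.4 mg/L × 1.09 L = 17.88 mg
manganese sulfate monohydrate: 33.2 µmol/L × 169.02 g/mol × 1.09 L ÷ 1000 = 6.12 mg
sodium citrate dihydrate: 1.04 g/L × 1.09 L = 1.13 g

Tricine 11.70 g; sodium succinate hexahydrate 6.24 g; sodium molybdate dihydrate 17.82 mg; calcium pantothenate 17.88 mg; manganese sulfate monohydrate 6.12 mg; sodium citrate dihydrate 1.13 g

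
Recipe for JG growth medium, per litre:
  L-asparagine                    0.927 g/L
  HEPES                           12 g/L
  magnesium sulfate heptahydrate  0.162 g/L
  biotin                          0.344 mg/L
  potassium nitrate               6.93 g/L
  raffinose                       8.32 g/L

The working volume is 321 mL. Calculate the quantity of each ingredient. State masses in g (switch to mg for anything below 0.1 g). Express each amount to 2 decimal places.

Working volume: 321 mL = 0.321 L.
L-asparagine: 0.927 g/L × 0.321 L = 0.30 g
HEPES: 12 g/L × 0.321 L = 3.85 g
magnesium sulfate heptahydrate: 0.162 g/L × 0.321 L = 0.052002 g = 52.00 mg
biotin: 0.344 mg/L × 0.321 L = 0.11 mg
potassium nitrate: 6.93 g/L × 0.321 L = 2.22 g
raffinose: 8.32 g/L × 0.321 L = 2.67 g

L-asparagine 0.30 g; HEPES 3.85 g; magnesium sulfate heptahydrate 52.00 mg; biotin 0.11 mg; potassium nitrate 2.22 g; raffinose 2.67 g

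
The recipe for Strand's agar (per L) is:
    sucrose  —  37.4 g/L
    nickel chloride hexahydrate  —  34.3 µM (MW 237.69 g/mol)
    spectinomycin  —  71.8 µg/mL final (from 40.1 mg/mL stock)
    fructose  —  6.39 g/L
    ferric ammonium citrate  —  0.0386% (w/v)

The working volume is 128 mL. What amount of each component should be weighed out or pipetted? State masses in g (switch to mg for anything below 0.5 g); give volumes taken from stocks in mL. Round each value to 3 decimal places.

Target volume = 128 mL = 0.128 L.
sucrose: 37.4 g/L × 0.128 L = 4.787 g
nickel chloride hexahydrate: 34.3 µmol/L × 237.69 g/mol × 0.128 L ÷ 1000 = 1.044 mg
spectinomycin: dilute stock: 71.8 µg/mL × 128 mL ÷ 40100 µg/mL = 0.229 mL
fructose: 6.39 g/L × 0.128 L = 0.818 g
ferric ammonium citrate: 0.0386% w/v = 0.386 g/L → 0.386 × 0.128 L = 0.049408 g = 49.408 mg

sucrose 4.787 g; nickel chloride hexahydrate 1.044 mg; spectinomycin 0.229 mL; fructose 0.818 g; ferric ammonium citrate 49.408 mg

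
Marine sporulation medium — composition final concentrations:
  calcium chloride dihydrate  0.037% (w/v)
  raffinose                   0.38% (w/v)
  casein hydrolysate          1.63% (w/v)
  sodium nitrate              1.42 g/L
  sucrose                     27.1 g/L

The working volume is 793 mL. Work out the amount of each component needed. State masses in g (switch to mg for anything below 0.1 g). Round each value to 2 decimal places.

Working volume: 793 mL = 0.793 L.
calcium chloride dihydrate: 0.037 g per 100 mL × 793 mL ÷ 100 = 0.29 g
raffinose: 0.38 g per 100 mL × 793 mL ÷ 100 = 3.01 g
casein hydrolysate: 1.63 g per 100 mL × 793 mL ÷ 100 = 12.93 g
sodium nitrate: 1.42 g/L × 0.793 L = 1.13 g
sucrose: 27.1 g/L × 0.793 L = 21.49 g

calcium chloride dihydrate 0.29 g; raffinose 3.01 g; casein hydrolysate 12.93 g; sodium nitrate 1.13 g; sucrose 21.49 g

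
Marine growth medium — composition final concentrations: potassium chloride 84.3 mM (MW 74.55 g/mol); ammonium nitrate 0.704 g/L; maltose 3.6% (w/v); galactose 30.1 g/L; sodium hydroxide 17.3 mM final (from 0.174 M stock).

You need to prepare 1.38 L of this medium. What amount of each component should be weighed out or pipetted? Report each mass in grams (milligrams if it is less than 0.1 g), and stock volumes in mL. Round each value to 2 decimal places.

potassium chloride 8.67 g; ammonium nitrate 0.97 g; maltose 49.68 g; galactose 41.54 g; sodium hydroxide 137.21 mL

Scale factor relative to 1 L: 1.38.
potassium chloride: 84.3 mmol/L × 74.55 g/mol × 1.38 L ÷ 1000 = 8.67 g
ammonium nitrate: 0.704 g/L × 1.38 L = 0.97 g
maltose: 3.6 g per 100 mL × 1380 mL ÷ 100 = 49.68 g
galactose: 30.1 g/L × 1.38 L = 41.54 g
sodium hydroxide: C1V1 = C2V2 → 17.3 mM × 1380 mL ÷ 174 mM = 137.21 mL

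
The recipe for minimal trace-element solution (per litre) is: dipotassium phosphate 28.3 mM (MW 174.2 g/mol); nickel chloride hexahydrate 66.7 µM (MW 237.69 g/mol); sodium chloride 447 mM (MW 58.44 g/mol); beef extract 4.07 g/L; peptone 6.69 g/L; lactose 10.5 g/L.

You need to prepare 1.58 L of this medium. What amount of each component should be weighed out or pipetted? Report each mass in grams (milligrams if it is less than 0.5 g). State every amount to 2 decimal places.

Working volume: 1.58 L.
dipotassium phosphate: 28.3 mmol/L × 174.2 g/mol × 1.58 L ÷ 1000 = 7.79 g
nickel chloride hexahydrate: 66.7 µmol/L × 237.69 g/mol × 1.58 L ÷ 1000 = 25.05 mg
sodium chloride: 447 mmol/L × 58.44 g/mol × 1.58 L ÷ 1000 = 41.27 g
beef extract: 4.07 g/L × 1.58 L = 6.43 g
peptone: 6.69 g/L × 1.58 L = 10.57 g
lactose: 10.5 g/L × 1.58 L = 16.59 g

dipotassium phosphate 7.79 g; nickel chloride hexahydrate 25.05 mg; sodium chloride 41.27 g; beef extract 6.43 g; peptone 10.57 g; lactose 16.59 g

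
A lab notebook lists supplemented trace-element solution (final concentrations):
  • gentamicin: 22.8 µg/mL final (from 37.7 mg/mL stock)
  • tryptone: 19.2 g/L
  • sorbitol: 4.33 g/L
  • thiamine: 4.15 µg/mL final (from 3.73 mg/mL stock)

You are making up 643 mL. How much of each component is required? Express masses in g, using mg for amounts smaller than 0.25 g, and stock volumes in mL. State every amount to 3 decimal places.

Target volume = 643 mL = 0.643 L.
gentamicin: C1V1 = C2V2 → 22.8 µg/mL × 643 mL ÷ 37700 µg/mL = 0.389 mL
tryptone: 19.2 g/L × 0.643 L = 12.346 g
sorbitol: 4.33 g/L × 0.643 L = 2.784 g
thiamine: C1V1 = C2V2 → 4.15 µg/mL × 643 mL ÷ 3730 µg/mL = 0.715 mL

gentamicin 0.389 mL; tryptone 12.346 g; sorbitol 2.784 g; thiamine 0.715 mL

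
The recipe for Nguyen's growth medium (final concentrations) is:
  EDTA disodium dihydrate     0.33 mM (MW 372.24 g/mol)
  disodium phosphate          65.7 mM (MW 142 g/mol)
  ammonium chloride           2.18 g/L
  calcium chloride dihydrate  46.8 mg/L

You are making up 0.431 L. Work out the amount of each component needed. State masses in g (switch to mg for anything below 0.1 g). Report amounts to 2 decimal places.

Working volume: 0.431 L.
EDTA disodium dihydrate: 0.33 mmol/L × 372.24 mg/mmol × 0.431 L = 52.94 mg
disodium phosphate: 65.7 mmol/L × 142 g/mol × 0.431 L ÷ 1000 = 4.02 g
ammonium chloride: 2.18 g/L × 0.431 L = 0.94 g
calcium chloride dihydrate: 46.8 mg/L × 0.431 L = 20.17 mg

EDTA disodium dihydrate 52.94 mg; disodium phosphate 4.02 g; ammonium chloride 0.94 g; calcium chloride dihydrate 20.17 mg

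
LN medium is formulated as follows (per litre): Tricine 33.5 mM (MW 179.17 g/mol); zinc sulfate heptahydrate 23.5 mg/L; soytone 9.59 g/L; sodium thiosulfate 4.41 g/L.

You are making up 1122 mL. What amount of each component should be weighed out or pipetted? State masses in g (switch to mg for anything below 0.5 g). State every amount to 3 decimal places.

Tricine 6.734 g; zinc sulfate heptahydrate 26.367 mg; soytone 10.760 g; sodium thiosulfate 4.948 g

Target volume = 1122 mL = 1.122 L.
Tricine: 33.5 mmol/L × 179.17 g/mol × 1.122 L ÷ 1000 = 6.734 g
zinc sulfate heptahydrate: 23.5 mg/L × 1.122 L = 26.367 mg
soytone: 9.59 g/L × 1.122 L = 10.760 g
sodium thiosulfate: 4.41 g/L × 1.122 L = 4.948 g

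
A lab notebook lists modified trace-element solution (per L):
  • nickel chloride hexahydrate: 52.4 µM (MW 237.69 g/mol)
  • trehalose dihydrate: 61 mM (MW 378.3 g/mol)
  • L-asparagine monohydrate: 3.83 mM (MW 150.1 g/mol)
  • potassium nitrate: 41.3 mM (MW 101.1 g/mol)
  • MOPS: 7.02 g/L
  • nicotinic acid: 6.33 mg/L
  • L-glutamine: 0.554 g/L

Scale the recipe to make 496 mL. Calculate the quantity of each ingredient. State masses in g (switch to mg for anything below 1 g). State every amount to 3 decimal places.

nickel chloride hexahydrate 6.178 mg; trehalose dihydrate 11.446 g; L-asparagine monohydrate 285.142 mg; potassium nitrate 2.071 g; MOPS 3.482 g; nicotinic acid 3.140 mg; L-glutamine 274.784 mg

Target volume = 496 mL = 0.496 L.
nickel chloride hexahydrate: 52.4 µmol/L × 237.69 g/mol × 0.496 L ÷ 1000 = 6.178 mg
trehalose dihydrate: 61 mmol/L × 378.3 g/mol × 0.496 L ÷ 1000 = 11.446 g
L-asparagine monohydrate: 3.83 mmol/L × 150.1 mg/mmol × 0.496 L = 285.142 mg
potassium nitrate: 41.3 mmol/L × 101.1 g/mol × 0.496 L ÷ 1000 = 2.071 g
MOPS: 7.02 g/L × 0.496 L = 3.482 g
nicotinic acid: 6.33 mg/L × 0.496 L = 3.140 mg
L-glutamine: 0.554 g/L × 0.496 L = 0.274784 g = 274.784 mg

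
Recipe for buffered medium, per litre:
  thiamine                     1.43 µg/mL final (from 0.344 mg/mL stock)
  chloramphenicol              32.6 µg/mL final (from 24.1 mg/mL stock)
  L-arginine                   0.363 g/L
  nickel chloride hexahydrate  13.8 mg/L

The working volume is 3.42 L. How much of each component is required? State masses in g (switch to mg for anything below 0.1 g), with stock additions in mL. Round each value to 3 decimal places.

thiamine 14.217 mL; chloramphenicol 4.626 mL; L-arginine 1.241 g; nickel chloride hexahydrate 47.196 mg

Scale factor relative to 1 L: 3.42.
thiamine: dilute stock: 1.43 µg/mL × 3420 mL ÷ 344 µg/mL = 14.217 mL
chloramphenicol: dilute stock: 32.6 µg/mL × 3420 mL ÷ 24100 µg/mL = 4.626 mL
L-arginine: 0.363 g/L × 3.42 L = 1.241 g
nickel chloride hexahydrate: 13.8 mg/L × 3.42 L = 47.196 mg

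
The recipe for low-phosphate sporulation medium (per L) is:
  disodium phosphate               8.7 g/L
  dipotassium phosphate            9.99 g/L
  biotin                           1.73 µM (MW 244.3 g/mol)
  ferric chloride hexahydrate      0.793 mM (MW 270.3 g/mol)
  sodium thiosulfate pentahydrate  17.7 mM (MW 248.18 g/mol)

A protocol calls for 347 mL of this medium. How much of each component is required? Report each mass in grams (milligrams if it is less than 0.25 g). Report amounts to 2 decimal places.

Scale factor relative to 1 L: 0.347.
disodium phosphate: 8.7 g/L × 0.347 L = 3.02 g
dipotassium phosphate: 9.99 g/L × 0.347 L = 3.47 g
biotin: 1.73 µmol/L × 244.3 g/mol × 0.347 L ÷ 1000 = 0.15 mg
ferric chloride hexahydrate: 0.793 mmol/L × 270.3 mg/mmol × 0.347 L = 74.38 mg
sodium thiosulfate pentahydrate: 17.7 mmol/L × 248.18 g/mol × 0.347 L ÷ 1000 = 1.52 g

disodium phosphate 3.02 g; dipotassium phosphate 3.47 g; biotin 0.15 mg; ferric chloride hexahydrate 74.38 mg; sodium thiosulfate pentahydrate 1.52 g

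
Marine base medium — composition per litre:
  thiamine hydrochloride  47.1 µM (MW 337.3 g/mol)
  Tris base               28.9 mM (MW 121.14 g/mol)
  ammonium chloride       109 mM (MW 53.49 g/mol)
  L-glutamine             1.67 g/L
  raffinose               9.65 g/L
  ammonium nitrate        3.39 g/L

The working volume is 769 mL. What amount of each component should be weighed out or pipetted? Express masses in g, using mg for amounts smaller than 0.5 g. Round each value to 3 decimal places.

thiamine hydrochloride 12.217 mg; Tris base 2.692 g; ammonium chloride 4.484 g; L-glutamine 1.284 g; raffinose 7.421 g; ammonium nitrate 2.607 g

Target volume = 769 mL = 0.769 L.
thiamine hydrochloride: 47.1 µmol/L × 337.3 g/mol × 0.769 L ÷ 1000 = 12.217 mg
Tris base: 28.9 mmol/L × 121.14 g/mol × 0.769 L ÷ 1000 = 2.692 g
ammonium chloride: 109 mmol/L × 53.49 g/mol × 0.769 L ÷ 1000 = 4.484 g
L-glutamine: 1.67 g/L × 0.769 L = 1.284 g
raffinose: 9.65 g/L × 0.769 L = 7.421 g
ammonium nitrate: 3.39 g/L × 0.769 L = 2.607 g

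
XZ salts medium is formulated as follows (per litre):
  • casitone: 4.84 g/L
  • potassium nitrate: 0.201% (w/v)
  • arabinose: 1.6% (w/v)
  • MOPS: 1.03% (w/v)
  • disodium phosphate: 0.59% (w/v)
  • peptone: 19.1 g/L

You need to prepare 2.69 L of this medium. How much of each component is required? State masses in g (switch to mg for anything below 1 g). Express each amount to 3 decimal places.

Working volume: 2.69 L.
casitone: 4.84 g/L × 2.69 L = 13.020 g
potassium nitrate: 0.201% w/v = 2.01 g/L → 2.01 × 2.69 L = 5.407 g
arabinose: 1.6% w/v = 16 g/L → 16 × 2.69 L = 43.040 g
MOPS: 1.03 g per 100 mL × 2690 mL ÷ 100 = 27.707 g
disodium phosphate: 0.59% w/v = 5.9 g/L → 5.9 × 2.69 L = 15.871 g
peptone: 19.1 g/L × 2.69 L = 51.379 g

casitone 13.020 g; potassium nitrate 5.407 g; arabinose 43.040 g; MOPS 27.707 g; disodium phosphate 15.871 g; peptone 51.379 g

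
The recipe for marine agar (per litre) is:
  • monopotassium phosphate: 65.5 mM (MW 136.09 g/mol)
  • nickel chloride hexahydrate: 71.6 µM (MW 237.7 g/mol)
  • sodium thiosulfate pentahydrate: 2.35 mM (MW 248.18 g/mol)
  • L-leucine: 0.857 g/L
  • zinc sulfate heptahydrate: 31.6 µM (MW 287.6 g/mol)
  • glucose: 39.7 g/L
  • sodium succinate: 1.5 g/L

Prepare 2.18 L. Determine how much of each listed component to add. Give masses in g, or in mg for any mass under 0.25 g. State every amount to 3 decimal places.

Working volume: 2.18 L.
monopotassium phosphate: 65.5 mmol/L × 136.09 g/mol × 2.18 L ÷ 1000 = 19.432 g
nickel chloride hexahydrate: 71.6 µmol/L × 237.7 g/mol × 2.18 L ÷ 1000 = 37.102 mg
sodium thiosulfate pentahydrate: 2.35 mmol/L × 248.18 g/mol × 2.18 L ÷ 1000 = 1.271 g
L-leucine: 0.857 g/L × 2.18 L = 1.868 g
zinc sulfate heptahydrate: 31.6 µmol/L × 287.6 g/mol × 2.18 L ÷ 1000 = 19.812 mg
glucose: 39.7 g/L × 2.18 L = 86.546 g
sodium succinate: 1.5 g/L × 2.18 L = 3.270 g

monopotassium phosphate 19.432 g; nickel chloride hexahydrate 37.102 mg; sodium thiosulfate pentahydrate 1.271 g; L-leucine 1.868 g; zinc sulfate heptahydrate 19.812 mg; glucose 86.546 g; sodium succinate 3.270 g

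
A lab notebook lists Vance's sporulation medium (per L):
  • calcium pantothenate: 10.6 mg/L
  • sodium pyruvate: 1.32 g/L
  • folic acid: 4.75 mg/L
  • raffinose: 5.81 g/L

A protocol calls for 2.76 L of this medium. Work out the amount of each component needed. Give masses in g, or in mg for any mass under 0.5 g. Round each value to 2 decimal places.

calcium pantothenate 29.26 mg; sodium pyruvate 3.64 g; folic acid 13.11 mg; raffinose 16.04 g

Working volume: 2.76 L.
calcium pantothenate: 10.6 mg/L × 2.76 L = 29.26 mg
sodium pyruvate: 1.32 g/L × 2.76 L = 3.64 g
folic acid: 4.75 mg/L × 2.76 L = 13.11 mg
raffinose: 5.81 g/L × 2.76 L = 16.04 g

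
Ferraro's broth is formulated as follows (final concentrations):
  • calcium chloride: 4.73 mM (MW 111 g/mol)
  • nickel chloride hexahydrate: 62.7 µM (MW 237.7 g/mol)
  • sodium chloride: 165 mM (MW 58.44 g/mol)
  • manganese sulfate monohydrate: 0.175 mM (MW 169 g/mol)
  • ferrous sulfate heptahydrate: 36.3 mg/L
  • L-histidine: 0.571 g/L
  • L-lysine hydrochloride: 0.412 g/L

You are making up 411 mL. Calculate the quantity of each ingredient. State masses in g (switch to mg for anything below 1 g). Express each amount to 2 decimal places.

calcium chloride 215.79 mg; nickel chloride hexahydrate 6.13 mg; sodium chloride 3.96 g; manganese sulfate monohydrate 12.16 mg; ferrous sulfate heptahydrate 14.92 mg; L-histidine 234.68 mg; L-lysine hydrochloride 169.33 mg

Working volume: 411 mL = 0.411 L.
calcium chloride: 4.73 mmol/L × 111 mg/mmol × 0.411 L = 215.79 mg
nickel chloride hexahydrate: 62.7 µmol/L × 237.7 g/mol × 0.411 L ÷ 1000 = 6.13 mg
sodium chloride: 165 mmol/L × 58.44 g/mol × 0.411 L ÷ 1000 = 3.96 g
manganese sulfate monohydrate: 0.175 mmol/L × 169 mg/mmol × 0.411 L = 12.16 mg
ferrous sulfate heptahydrate: 36.3 mg/L × 0.411 L = 14.92 mg
L-histidine: 0.571 g/L × 0.411 L = 0.234681 g = 234.68 mg
L-lysine hydrochloride: 0.412 g/L × 0.411 L = 0.169332 g = 169.33 mg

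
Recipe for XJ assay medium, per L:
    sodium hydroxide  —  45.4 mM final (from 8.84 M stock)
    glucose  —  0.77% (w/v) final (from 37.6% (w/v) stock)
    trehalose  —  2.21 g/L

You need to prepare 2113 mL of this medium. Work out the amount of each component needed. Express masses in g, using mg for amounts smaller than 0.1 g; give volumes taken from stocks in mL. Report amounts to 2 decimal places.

Scale factor relative to 1 L: 2.113.
sodium hydroxide: C1V1 = C2V2 → 45.4 mM × 2113 mL ÷ 8840 mM = 10.85 mL
glucose: C1V1 = C2V2 → 0.77% ÷ 37.6% × 2113 mL = 43.27 mL
trehalose: 2.21 g/L × 2.113 L = 4.67 g

sodium hydroxide 10.85 mL; glucose 43.27 mL; trehalose 4.67 g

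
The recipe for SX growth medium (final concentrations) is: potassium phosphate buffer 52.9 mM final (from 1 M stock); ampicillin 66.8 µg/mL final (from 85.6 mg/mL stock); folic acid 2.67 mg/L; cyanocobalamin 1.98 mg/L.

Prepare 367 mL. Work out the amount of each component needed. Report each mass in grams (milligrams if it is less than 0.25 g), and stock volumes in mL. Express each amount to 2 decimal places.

potassium phosphate buffer 19.41 mL; ampicillin 0.29 mL; folic acid 0.98 mg; cyanocobalamin 0.73 mg

Scale factor relative to 1 L: 0.367.
potassium phosphate buffer: C1V1 = C2V2 → 52.9 mM × 367 mL ÷ 1000 mM = 19.41 mL
ampicillin: C1V1 = C2V2 → 66.8 µg/mL × 367 mL ÷ 85600 µg/mL = 0.29 mL
folic acid: 2.67 mg/L × 0.367 L = 0.98 mg
cyanocobalamin: 1.98 mg/L × 0.367 L = 0.73 mg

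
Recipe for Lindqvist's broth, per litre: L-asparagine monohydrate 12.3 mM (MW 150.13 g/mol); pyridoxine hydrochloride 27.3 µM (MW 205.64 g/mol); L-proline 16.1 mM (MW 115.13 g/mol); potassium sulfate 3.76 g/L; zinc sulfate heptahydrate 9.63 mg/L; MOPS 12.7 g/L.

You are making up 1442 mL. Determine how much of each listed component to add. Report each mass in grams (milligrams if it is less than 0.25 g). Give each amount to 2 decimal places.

L-asparagine monohydrate 2.66 g; pyridoxine hydrochloride 8.10 mg; L-proline 2.67 g; potassium sulfate 5.42 g; zinc sulfate heptahydrate 13.89 mg; MOPS 18.31 g

Working volume: 1442 mL = 1.442 L.
L-asparagine monohydrate: 12.3 mmol/L × 150.13 g/mol × 1.442 L ÷ 1000 = 2.66 g
pyridoxine hydrochloride: 27.3 µmol/L × 205.64 g/mol × 1.442 L ÷ 1000 = 8.10 mg
L-proline: 16.1 mmol/L × 115.13 g/mol × 1.442 L ÷ 1000 = 2.67 g
potassium sulfate: 3.76 g/L × 1.442 L = 5.42 g
zinc sulfate heptahydrate: 9.63 mg/L × 1.442 L = 13.89 mg
MOPS: 12.7 g/L × 1.442 L = 18.31 g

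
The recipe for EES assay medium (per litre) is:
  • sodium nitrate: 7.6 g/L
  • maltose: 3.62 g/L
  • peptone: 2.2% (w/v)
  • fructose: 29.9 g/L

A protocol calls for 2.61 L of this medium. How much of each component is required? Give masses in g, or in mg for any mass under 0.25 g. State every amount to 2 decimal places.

sodium nitrate 19.84 g; maltose 9.45 g; peptone 57.42 g; fructose 78.04 g

Working volume: 2.61 L.
sodium nitrate: 7.6 g/L × 2.61 L = 19.84 g
maltose: 3.62 g/L × 2.61 L = 9.45 g
peptone: 2.2% w/v = 22 g/L → 22 × 2.61 L = 57.42 g
fructose: 29.9 g/L × 2.61 L = 78.04 g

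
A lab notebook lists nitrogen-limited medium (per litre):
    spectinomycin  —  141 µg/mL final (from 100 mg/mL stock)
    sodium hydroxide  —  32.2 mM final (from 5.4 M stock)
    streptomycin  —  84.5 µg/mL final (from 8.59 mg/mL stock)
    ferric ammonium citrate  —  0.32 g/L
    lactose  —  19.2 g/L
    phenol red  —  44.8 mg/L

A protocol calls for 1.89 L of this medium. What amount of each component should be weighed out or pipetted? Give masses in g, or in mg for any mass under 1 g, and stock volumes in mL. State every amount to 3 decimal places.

spectinomycin 2.665 mL; sodium hydroxide 11.270 mL; streptomycin 18.592 mL; ferric ammonium citrate 604.800 mg; lactose 36.288 g; phenol red 84.672 mg

Working volume: 1.89 L.
spectinomycin: V = C2·V2/C1 = 141 µg/mL × 1890 mL ÷ 100000 µg/mL = 2.665 mL
sodium hydroxide: dilute stock: 32.2 mM × 1890 mL ÷ 5400 mM = 11.270 mL
streptomycin: V = C2·V2/C1 = 84.5 µg/mL × 1890 mL ÷ 8590 µg/mL = 18.592 mL
ferric ammonium citrate: 0.32 g/L × 1.89 L = 0.6048 g = 604.800 mg
lactose: 19.2 g/L × 1.89 L = 36.288 g
phenol red: 44.8 mg/L × 1.89 L = 84.672 mg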